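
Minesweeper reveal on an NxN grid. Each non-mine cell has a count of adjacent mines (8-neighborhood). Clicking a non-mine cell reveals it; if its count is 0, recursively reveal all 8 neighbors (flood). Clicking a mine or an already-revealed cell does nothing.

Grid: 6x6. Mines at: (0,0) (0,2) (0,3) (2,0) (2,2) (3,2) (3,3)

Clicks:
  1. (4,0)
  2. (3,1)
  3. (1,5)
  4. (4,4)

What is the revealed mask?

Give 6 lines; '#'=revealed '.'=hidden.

Answer: ....##
....##
....##
##..##
######
######

Derivation:
Click 1 (4,0) count=0: revealed 22 new [(0,4) (0,5) (1,4) (1,5) (2,4) (2,5) (3,0) (3,1) (3,4) (3,5) (4,0) (4,1) (4,2) (4,3) (4,4) (4,5) (5,0) (5,1) (5,2) (5,3) (5,4) (5,5)] -> total=22
Click 2 (3,1) count=3: revealed 0 new [(none)] -> total=22
Click 3 (1,5) count=0: revealed 0 new [(none)] -> total=22
Click 4 (4,4) count=1: revealed 0 new [(none)] -> total=22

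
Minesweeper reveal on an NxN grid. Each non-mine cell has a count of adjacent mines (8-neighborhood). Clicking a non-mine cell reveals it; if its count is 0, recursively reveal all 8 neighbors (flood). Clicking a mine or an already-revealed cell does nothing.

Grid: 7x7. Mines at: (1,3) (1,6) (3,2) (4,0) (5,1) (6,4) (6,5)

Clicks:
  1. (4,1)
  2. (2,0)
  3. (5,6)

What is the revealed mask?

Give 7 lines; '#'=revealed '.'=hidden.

Click 1 (4,1) count=3: revealed 1 new [(4,1)] -> total=1
Click 2 (2,0) count=0: revealed 11 new [(0,0) (0,1) (0,2) (1,0) (1,1) (1,2) (2,0) (2,1) (2,2) (3,0) (3,1)] -> total=12
Click 3 (5,6) count=1: revealed 1 new [(5,6)] -> total=13

Answer: ###....
###....
###....
##.....
.#.....
......#
.......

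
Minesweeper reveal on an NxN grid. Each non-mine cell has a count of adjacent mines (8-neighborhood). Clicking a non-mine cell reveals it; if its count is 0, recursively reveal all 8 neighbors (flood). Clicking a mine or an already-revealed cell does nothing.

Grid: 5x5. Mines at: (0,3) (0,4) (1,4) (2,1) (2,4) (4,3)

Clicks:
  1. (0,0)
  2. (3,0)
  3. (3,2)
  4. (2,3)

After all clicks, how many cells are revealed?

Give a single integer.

Answer: 9

Derivation:
Click 1 (0,0) count=0: revealed 6 new [(0,0) (0,1) (0,2) (1,0) (1,1) (1,2)] -> total=6
Click 2 (3,0) count=1: revealed 1 new [(3,0)] -> total=7
Click 3 (3,2) count=2: revealed 1 new [(3,2)] -> total=8
Click 4 (2,3) count=2: revealed 1 new [(2,3)] -> total=9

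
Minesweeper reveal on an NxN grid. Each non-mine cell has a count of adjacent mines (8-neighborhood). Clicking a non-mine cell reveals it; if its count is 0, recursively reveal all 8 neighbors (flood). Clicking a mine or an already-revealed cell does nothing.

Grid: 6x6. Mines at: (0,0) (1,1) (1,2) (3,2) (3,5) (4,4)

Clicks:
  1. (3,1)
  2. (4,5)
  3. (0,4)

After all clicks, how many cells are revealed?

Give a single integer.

Click 1 (3,1) count=1: revealed 1 new [(3,1)] -> total=1
Click 2 (4,5) count=2: revealed 1 new [(4,5)] -> total=2
Click 3 (0,4) count=0: revealed 9 new [(0,3) (0,4) (0,5) (1,3) (1,4) (1,5) (2,3) (2,4) (2,5)] -> total=11

Answer: 11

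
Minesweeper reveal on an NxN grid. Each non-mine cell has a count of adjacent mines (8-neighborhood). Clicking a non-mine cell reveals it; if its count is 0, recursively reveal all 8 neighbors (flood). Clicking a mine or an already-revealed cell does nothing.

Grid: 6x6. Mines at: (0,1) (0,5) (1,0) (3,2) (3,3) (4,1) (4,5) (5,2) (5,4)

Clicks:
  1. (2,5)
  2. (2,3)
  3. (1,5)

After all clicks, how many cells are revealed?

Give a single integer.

Answer: 7

Derivation:
Click 1 (2,5) count=0: revealed 6 new [(1,4) (1,5) (2,4) (2,5) (3,4) (3,5)] -> total=6
Click 2 (2,3) count=2: revealed 1 new [(2,3)] -> total=7
Click 3 (1,5) count=1: revealed 0 new [(none)] -> total=7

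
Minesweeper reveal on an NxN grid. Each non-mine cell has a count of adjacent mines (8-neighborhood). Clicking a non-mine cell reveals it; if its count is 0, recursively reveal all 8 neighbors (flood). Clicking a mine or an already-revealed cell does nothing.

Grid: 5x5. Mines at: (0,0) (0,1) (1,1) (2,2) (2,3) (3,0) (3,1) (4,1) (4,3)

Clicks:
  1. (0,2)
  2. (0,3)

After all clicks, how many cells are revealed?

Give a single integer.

Click 1 (0,2) count=2: revealed 1 new [(0,2)] -> total=1
Click 2 (0,3) count=0: revealed 5 new [(0,3) (0,4) (1,2) (1,3) (1,4)] -> total=6

Answer: 6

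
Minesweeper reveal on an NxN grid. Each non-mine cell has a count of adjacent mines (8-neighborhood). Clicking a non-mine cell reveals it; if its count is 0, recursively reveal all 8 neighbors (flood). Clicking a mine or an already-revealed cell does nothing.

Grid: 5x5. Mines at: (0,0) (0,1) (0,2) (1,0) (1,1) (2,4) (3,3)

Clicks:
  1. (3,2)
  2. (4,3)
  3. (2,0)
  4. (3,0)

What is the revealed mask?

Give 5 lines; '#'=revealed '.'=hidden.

Answer: .....
.....
###..
###..
####.

Derivation:
Click 1 (3,2) count=1: revealed 1 new [(3,2)] -> total=1
Click 2 (4,3) count=1: revealed 1 new [(4,3)] -> total=2
Click 3 (2,0) count=2: revealed 1 new [(2,0)] -> total=3
Click 4 (3,0) count=0: revealed 7 new [(2,1) (2,2) (3,0) (3,1) (4,0) (4,1) (4,2)] -> total=10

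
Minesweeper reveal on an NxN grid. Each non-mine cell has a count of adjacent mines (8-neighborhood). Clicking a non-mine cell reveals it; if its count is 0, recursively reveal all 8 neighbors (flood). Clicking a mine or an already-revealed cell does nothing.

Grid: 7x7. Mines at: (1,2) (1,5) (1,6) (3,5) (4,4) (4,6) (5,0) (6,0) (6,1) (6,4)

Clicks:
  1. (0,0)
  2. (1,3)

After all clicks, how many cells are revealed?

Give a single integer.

Click 1 (0,0) count=0: revealed 19 new [(0,0) (0,1) (1,0) (1,1) (2,0) (2,1) (2,2) (2,3) (3,0) (3,1) (3,2) (3,3) (4,0) (4,1) (4,2) (4,3) (5,1) (5,2) (5,3)] -> total=19
Click 2 (1,3) count=1: revealed 1 new [(1,3)] -> total=20

Answer: 20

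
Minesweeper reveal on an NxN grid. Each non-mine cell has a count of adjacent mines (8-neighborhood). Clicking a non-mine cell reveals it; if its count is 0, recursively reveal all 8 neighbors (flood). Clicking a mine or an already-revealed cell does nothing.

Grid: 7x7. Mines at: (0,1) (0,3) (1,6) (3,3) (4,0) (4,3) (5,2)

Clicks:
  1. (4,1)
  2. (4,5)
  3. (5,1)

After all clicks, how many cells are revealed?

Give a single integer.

Answer: 19

Derivation:
Click 1 (4,1) count=2: revealed 1 new [(4,1)] -> total=1
Click 2 (4,5) count=0: revealed 17 new [(2,4) (2,5) (2,6) (3,4) (3,5) (3,6) (4,4) (4,5) (4,6) (5,3) (5,4) (5,5) (5,6) (6,3) (6,4) (6,5) (6,6)] -> total=18
Click 3 (5,1) count=2: revealed 1 new [(5,1)] -> total=19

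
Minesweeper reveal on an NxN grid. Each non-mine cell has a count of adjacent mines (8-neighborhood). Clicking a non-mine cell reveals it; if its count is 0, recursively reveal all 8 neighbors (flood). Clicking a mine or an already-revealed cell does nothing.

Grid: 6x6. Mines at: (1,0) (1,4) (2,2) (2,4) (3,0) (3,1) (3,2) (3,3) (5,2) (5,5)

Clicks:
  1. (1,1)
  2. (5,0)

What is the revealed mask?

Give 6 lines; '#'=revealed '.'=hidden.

Click 1 (1,1) count=2: revealed 1 new [(1,1)] -> total=1
Click 2 (5,0) count=0: revealed 4 new [(4,0) (4,1) (5,0) (5,1)] -> total=5

Answer: ......
.#....
......
......
##....
##....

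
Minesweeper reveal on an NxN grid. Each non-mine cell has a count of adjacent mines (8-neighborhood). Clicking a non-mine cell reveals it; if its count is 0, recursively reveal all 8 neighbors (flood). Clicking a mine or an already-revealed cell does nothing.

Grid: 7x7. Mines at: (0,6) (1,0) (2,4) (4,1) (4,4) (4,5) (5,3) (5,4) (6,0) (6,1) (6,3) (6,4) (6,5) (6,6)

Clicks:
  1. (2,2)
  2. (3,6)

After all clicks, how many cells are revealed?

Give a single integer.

Answer: 17

Derivation:
Click 1 (2,2) count=0: revealed 16 new [(0,1) (0,2) (0,3) (0,4) (0,5) (1,1) (1,2) (1,3) (1,4) (1,5) (2,1) (2,2) (2,3) (3,1) (3,2) (3,3)] -> total=16
Click 2 (3,6) count=1: revealed 1 new [(3,6)] -> total=17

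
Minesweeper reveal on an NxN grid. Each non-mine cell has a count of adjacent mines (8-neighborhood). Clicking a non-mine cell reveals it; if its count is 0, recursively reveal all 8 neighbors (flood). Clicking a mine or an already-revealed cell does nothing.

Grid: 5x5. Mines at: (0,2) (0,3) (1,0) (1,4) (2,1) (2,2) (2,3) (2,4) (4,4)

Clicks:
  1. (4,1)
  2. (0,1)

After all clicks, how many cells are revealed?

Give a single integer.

Click 1 (4,1) count=0: revealed 8 new [(3,0) (3,1) (3,2) (3,3) (4,0) (4,1) (4,2) (4,3)] -> total=8
Click 2 (0,1) count=2: revealed 1 new [(0,1)] -> total=9

Answer: 9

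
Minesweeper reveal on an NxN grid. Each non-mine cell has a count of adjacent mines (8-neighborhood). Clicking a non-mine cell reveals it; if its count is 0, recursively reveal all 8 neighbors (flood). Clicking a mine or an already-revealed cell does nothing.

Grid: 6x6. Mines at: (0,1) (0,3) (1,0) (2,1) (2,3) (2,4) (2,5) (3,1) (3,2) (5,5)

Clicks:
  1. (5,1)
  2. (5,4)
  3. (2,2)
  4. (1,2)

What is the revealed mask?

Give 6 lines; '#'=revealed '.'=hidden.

Answer: ......
..#...
..#...
......
#####.
#####.

Derivation:
Click 1 (5,1) count=0: revealed 10 new [(4,0) (4,1) (4,2) (4,3) (4,4) (5,0) (5,1) (5,2) (5,3) (5,4)] -> total=10
Click 2 (5,4) count=1: revealed 0 new [(none)] -> total=10
Click 3 (2,2) count=4: revealed 1 new [(2,2)] -> total=11
Click 4 (1,2) count=4: revealed 1 new [(1,2)] -> total=12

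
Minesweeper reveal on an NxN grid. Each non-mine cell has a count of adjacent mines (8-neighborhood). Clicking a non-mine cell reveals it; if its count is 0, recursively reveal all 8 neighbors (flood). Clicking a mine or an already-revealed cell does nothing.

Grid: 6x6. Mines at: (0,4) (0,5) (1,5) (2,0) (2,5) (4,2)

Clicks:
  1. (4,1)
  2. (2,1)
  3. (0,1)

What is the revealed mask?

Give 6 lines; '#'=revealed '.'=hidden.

Answer: ####..
#####.
.####.
.####.
.#....
......

Derivation:
Click 1 (4,1) count=1: revealed 1 new [(4,1)] -> total=1
Click 2 (2,1) count=1: revealed 1 new [(2,1)] -> total=2
Click 3 (0,1) count=0: revealed 16 new [(0,0) (0,1) (0,2) (0,3) (1,0) (1,1) (1,2) (1,3) (1,4) (2,2) (2,3) (2,4) (3,1) (3,2) (3,3) (3,4)] -> total=18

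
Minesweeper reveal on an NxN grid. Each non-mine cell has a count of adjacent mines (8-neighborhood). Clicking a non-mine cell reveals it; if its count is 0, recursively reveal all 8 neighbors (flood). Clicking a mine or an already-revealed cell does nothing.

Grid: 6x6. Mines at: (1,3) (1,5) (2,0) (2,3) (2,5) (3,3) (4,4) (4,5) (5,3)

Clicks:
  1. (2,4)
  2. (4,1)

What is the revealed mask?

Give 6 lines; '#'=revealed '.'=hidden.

Click 1 (2,4) count=5: revealed 1 new [(2,4)] -> total=1
Click 2 (4,1) count=0: revealed 9 new [(3,0) (3,1) (3,2) (4,0) (4,1) (4,2) (5,0) (5,1) (5,2)] -> total=10

Answer: ......
......
....#.
###...
###...
###...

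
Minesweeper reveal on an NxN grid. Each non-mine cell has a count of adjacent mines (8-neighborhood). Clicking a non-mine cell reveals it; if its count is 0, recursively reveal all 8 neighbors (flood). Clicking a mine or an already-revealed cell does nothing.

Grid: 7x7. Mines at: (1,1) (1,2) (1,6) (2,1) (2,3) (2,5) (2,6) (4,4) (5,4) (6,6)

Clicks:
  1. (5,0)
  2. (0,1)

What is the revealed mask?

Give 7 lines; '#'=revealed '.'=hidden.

Click 1 (5,0) count=0: revealed 16 new [(3,0) (3,1) (3,2) (3,3) (4,0) (4,1) (4,2) (4,3) (5,0) (5,1) (5,2) (5,3) (6,0) (6,1) (6,2) (6,3)] -> total=16
Click 2 (0,1) count=2: revealed 1 new [(0,1)] -> total=17

Answer: .#.....
.......
.......
####...
####...
####...
####...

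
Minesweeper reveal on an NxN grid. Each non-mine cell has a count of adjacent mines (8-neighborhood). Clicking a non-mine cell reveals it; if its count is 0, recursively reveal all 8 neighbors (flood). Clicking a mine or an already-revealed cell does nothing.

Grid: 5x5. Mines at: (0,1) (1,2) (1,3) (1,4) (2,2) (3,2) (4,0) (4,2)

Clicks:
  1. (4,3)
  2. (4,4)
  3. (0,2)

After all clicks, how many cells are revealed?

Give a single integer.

Answer: 7

Derivation:
Click 1 (4,3) count=2: revealed 1 new [(4,3)] -> total=1
Click 2 (4,4) count=0: revealed 5 new [(2,3) (2,4) (3,3) (3,4) (4,4)] -> total=6
Click 3 (0,2) count=3: revealed 1 new [(0,2)] -> total=7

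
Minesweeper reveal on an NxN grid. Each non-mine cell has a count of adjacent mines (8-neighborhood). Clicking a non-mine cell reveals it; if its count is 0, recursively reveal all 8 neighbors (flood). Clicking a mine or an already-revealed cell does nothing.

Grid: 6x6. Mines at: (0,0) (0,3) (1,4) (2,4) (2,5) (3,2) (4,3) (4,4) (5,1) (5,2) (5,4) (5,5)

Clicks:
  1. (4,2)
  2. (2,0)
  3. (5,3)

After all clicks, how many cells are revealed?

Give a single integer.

Click 1 (4,2) count=4: revealed 1 new [(4,2)] -> total=1
Click 2 (2,0) count=0: revealed 8 new [(1,0) (1,1) (2,0) (2,1) (3,0) (3,1) (4,0) (4,1)] -> total=9
Click 3 (5,3) count=4: revealed 1 new [(5,3)] -> total=10

Answer: 10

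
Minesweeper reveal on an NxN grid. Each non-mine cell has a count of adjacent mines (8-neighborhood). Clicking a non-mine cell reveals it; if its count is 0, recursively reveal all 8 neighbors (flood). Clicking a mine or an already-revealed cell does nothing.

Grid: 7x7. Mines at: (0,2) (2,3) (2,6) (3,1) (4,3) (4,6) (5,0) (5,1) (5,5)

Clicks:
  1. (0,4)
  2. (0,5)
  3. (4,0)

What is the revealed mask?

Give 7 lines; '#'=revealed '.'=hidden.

Click 1 (0,4) count=0: revealed 8 new [(0,3) (0,4) (0,5) (0,6) (1,3) (1,4) (1,5) (1,6)] -> total=8
Click 2 (0,5) count=0: revealed 0 new [(none)] -> total=8
Click 3 (4,0) count=3: revealed 1 new [(4,0)] -> total=9

Answer: ...####
...####
.......
.......
#......
.......
.......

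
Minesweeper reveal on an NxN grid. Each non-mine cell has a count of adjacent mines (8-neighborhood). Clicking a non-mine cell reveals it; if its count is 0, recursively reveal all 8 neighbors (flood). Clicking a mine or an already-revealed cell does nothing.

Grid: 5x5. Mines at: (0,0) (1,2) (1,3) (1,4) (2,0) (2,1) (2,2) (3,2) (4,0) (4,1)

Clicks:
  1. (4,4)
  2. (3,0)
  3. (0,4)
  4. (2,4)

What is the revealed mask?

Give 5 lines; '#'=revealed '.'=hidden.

Answer: ....#
.....
...##
#..##
...##

Derivation:
Click 1 (4,4) count=0: revealed 6 new [(2,3) (2,4) (3,3) (3,4) (4,3) (4,4)] -> total=6
Click 2 (3,0) count=4: revealed 1 new [(3,0)] -> total=7
Click 3 (0,4) count=2: revealed 1 new [(0,4)] -> total=8
Click 4 (2,4) count=2: revealed 0 new [(none)] -> total=8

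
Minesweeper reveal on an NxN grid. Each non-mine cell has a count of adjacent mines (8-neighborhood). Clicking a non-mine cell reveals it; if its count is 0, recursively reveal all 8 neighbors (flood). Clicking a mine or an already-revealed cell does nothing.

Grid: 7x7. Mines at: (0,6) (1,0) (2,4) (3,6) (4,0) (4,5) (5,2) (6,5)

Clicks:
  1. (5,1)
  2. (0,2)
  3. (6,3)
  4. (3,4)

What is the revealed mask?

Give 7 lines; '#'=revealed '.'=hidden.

Answer: .#####.
.#####.
.###...
.####..
.###...
.#.....
...#...

Derivation:
Click 1 (5,1) count=2: revealed 1 new [(5,1)] -> total=1
Click 2 (0,2) count=0: revealed 19 new [(0,1) (0,2) (0,3) (0,4) (0,5) (1,1) (1,2) (1,3) (1,4) (1,5) (2,1) (2,2) (2,3) (3,1) (3,2) (3,3) (4,1) (4,2) (4,3)] -> total=20
Click 3 (6,3) count=1: revealed 1 new [(6,3)] -> total=21
Click 4 (3,4) count=2: revealed 1 new [(3,4)] -> total=22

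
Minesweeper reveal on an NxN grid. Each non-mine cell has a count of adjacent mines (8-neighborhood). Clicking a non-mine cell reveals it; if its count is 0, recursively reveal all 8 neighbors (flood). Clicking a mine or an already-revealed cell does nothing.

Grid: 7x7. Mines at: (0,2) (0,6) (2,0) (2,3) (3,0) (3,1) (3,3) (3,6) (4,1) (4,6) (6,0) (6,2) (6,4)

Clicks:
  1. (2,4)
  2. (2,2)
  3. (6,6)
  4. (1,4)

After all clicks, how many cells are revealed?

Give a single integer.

Answer: 7

Derivation:
Click 1 (2,4) count=2: revealed 1 new [(2,4)] -> total=1
Click 2 (2,2) count=3: revealed 1 new [(2,2)] -> total=2
Click 3 (6,6) count=0: revealed 4 new [(5,5) (5,6) (6,5) (6,6)] -> total=6
Click 4 (1,4) count=1: revealed 1 new [(1,4)] -> total=7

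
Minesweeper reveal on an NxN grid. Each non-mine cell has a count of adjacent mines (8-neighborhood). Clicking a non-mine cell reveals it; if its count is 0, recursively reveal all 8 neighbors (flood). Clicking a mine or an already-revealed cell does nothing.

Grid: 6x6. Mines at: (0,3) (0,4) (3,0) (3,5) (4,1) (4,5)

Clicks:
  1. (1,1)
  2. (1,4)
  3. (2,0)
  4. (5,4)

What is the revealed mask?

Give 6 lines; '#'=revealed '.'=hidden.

Answer: ###...
#####.
#####.
.####.
..###.
..###.

Derivation:
Click 1 (1,1) count=0: revealed 23 new [(0,0) (0,1) (0,2) (1,0) (1,1) (1,2) (1,3) (1,4) (2,0) (2,1) (2,2) (2,3) (2,4) (3,1) (3,2) (3,3) (3,4) (4,2) (4,3) (4,4) (5,2) (5,3) (5,4)] -> total=23
Click 2 (1,4) count=2: revealed 0 new [(none)] -> total=23
Click 3 (2,0) count=1: revealed 0 new [(none)] -> total=23
Click 4 (5,4) count=1: revealed 0 new [(none)] -> total=23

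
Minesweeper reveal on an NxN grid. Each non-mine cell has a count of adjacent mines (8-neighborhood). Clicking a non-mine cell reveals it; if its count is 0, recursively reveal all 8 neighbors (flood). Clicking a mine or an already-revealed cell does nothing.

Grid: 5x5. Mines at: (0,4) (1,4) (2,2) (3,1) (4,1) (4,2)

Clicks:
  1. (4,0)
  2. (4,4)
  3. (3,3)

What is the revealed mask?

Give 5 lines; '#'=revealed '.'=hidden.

Click 1 (4,0) count=2: revealed 1 new [(4,0)] -> total=1
Click 2 (4,4) count=0: revealed 6 new [(2,3) (2,4) (3,3) (3,4) (4,3) (4,4)] -> total=7
Click 3 (3,3) count=2: revealed 0 new [(none)] -> total=7

Answer: .....
.....
...##
...##
#..##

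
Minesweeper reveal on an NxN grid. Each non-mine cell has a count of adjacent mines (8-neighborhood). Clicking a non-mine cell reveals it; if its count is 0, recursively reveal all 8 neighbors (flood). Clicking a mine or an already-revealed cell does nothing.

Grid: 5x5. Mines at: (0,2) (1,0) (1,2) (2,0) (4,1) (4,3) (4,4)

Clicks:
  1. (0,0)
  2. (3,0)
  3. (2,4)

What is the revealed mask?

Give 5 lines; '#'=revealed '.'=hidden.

Answer: #..##
...##
...##
#..##
.....

Derivation:
Click 1 (0,0) count=1: revealed 1 new [(0,0)] -> total=1
Click 2 (3,0) count=2: revealed 1 new [(3,0)] -> total=2
Click 3 (2,4) count=0: revealed 8 new [(0,3) (0,4) (1,3) (1,4) (2,3) (2,4) (3,3) (3,4)] -> total=10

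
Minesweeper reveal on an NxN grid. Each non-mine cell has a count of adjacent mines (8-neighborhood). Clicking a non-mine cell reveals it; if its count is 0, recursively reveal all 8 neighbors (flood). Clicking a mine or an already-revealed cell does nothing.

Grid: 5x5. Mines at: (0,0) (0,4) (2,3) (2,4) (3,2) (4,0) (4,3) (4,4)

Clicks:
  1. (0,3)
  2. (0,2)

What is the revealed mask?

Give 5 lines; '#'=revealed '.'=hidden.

Answer: .###.
.###.
.....
.....
.....

Derivation:
Click 1 (0,3) count=1: revealed 1 new [(0,3)] -> total=1
Click 2 (0,2) count=0: revealed 5 new [(0,1) (0,2) (1,1) (1,2) (1,3)] -> total=6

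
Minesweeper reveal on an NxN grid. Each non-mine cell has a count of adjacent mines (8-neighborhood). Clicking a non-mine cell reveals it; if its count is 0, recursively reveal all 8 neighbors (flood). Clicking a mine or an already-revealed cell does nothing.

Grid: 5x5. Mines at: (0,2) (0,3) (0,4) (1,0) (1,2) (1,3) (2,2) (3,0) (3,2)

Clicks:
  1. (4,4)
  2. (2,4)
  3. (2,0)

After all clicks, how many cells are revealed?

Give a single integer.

Answer: 7

Derivation:
Click 1 (4,4) count=0: revealed 6 new [(2,3) (2,4) (3,3) (3,4) (4,3) (4,4)] -> total=6
Click 2 (2,4) count=1: revealed 0 new [(none)] -> total=6
Click 3 (2,0) count=2: revealed 1 new [(2,0)] -> total=7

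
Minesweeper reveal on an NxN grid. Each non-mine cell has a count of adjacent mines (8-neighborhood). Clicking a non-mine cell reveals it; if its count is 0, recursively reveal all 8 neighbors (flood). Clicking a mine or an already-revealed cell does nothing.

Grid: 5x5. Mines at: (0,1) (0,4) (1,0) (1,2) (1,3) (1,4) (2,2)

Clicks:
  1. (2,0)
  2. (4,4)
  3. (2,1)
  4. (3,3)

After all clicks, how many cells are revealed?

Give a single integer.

Click 1 (2,0) count=1: revealed 1 new [(2,0)] -> total=1
Click 2 (4,4) count=0: revealed 13 new [(2,1) (2,3) (2,4) (3,0) (3,1) (3,2) (3,3) (3,4) (4,0) (4,1) (4,2) (4,3) (4,4)] -> total=14
Click 3 (2,1) count=3: revealed 0 new [(none)] -> total=14
Click 4 (3,3) count=1: revealed 0 new [(none)] -> total=14

Answer: 14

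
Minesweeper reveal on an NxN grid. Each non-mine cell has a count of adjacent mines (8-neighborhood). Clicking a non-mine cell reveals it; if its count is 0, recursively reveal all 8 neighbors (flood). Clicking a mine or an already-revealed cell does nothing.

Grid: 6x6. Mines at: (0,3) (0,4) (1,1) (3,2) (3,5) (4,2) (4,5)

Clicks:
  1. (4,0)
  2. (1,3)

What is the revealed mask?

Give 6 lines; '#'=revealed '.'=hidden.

Click 1 (4,0) count=0: revealed 8 new [(2,0) (2,1) (3,0) (3,1) (4,0) (4,1) (5,0) (5,1)] -> total=8
Click 2 (1,3) count=2: revealed 1 new [(1,3)] -> total=9

Answer: ......
...#..
##....
##....
##....
##....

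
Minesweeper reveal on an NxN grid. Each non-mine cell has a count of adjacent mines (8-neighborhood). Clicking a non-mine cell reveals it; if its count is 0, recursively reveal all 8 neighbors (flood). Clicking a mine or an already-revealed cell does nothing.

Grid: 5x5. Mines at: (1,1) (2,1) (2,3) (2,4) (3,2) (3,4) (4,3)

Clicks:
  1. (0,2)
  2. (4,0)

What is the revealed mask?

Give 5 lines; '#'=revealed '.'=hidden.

Answer: ..#..
.....
.....
##...
##...

Derivation:
Click 1 (0,2) count=1: revealed 1 new [(0,2)] -> total=1
Click 2 (4,0) count=0: revealed 4 new [(3,0) (3,1) (4,0) (4,1)] -> total=5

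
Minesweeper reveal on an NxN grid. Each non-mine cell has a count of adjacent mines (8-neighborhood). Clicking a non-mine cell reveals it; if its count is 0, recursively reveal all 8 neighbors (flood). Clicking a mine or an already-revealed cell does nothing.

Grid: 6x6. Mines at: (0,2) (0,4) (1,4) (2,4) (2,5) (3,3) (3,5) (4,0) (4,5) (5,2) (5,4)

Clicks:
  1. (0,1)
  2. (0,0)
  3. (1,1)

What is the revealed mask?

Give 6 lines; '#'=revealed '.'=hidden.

Answer: ##....
###...
###...
###...
......
......

Derivation:
Click 1 (0,1) count=1: revealed 1 new [(0,1)] -> total=1
Click 2 (0,0) count=0: revealed 10 new [(0,0) (1,0) (1,1) (1,2) (2,0) (2,1) (2,2) (3,0) (3,1) (3,2)] -> total=11
Click 3 (1,1) count=1: revealed 0 new [(none)] -> total=11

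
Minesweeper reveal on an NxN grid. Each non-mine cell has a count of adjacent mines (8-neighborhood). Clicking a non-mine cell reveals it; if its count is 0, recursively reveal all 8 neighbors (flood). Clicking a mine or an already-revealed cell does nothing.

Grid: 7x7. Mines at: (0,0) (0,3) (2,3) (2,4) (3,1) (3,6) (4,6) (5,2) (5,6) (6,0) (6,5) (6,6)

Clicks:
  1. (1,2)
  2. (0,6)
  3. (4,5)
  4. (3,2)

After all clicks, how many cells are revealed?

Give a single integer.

Answer: 11

Derivation:
Click 1 (1,2) count=2: revealed 1 new [(1,2)] -> total=1
Click 2 (0,6) count=0: revealed 8 new [(0,4) (0,5) (0,6) (1,4) (1,5) (1,6) (2,5) (2,6)] -> total=9
Click 3 (4,5) count=3: revealed 1 new [(4,5)] -> total=10
Click 4 (3,2) count=2: revealed 1 new [(3,2)] -> total=11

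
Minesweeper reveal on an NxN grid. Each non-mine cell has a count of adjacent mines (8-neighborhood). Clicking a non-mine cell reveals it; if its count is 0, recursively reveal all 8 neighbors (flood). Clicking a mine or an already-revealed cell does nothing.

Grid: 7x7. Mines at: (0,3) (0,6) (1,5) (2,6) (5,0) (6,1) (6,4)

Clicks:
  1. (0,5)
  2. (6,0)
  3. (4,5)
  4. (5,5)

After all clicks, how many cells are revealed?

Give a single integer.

Click 1 (0,5) count=2: revealed 1 new [(0,5)] -> total=1
Click 2 (6,0) count=2: revealed 1 new [(6,0)] -> total=2
Click 3 (4,5) count=0: revealed 36 new [(0,0) (0,1) (0,2) (1,0) (1,1) (1,2) (1,3) (1,4) (2,0) (2,1) (2,2) (2,3) (2,4) (2,5) (3,0) (3,1) (3,2) (3,3) (3,4) (3,5) (3,6) (4,0) (4,1) (4,2) (4,3) (4,4) (4,5) (4,6) (5,1) (5,2) (5,3) (5,4) (5,5) (5,6) (6,5) (6,6)] -> total=38
Click 4 (5,5) count=1: revealed 0 new [(none)] -> total=38

Answer: 38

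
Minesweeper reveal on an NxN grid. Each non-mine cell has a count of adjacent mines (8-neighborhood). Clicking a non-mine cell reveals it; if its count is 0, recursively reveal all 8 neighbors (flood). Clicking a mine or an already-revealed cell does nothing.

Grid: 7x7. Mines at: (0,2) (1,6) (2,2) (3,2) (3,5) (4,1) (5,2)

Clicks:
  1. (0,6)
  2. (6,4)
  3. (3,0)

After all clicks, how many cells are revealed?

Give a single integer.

Answer: 14

Derivation:
Click 1 (0,6) count=1: revealed 1 new [(0,6)] -> total=1
Click 2 (6,4) count=0: revealed 12 new [(4,3) (4,4) (4,5) (4,6) (5,3) (5,4) (5,5) (5,6) (6,3) (6,4) (6,5) (6,6)] -> total=13
Click 3 (3,0) count=1: revealed 1 new [(3,0)] -> total=14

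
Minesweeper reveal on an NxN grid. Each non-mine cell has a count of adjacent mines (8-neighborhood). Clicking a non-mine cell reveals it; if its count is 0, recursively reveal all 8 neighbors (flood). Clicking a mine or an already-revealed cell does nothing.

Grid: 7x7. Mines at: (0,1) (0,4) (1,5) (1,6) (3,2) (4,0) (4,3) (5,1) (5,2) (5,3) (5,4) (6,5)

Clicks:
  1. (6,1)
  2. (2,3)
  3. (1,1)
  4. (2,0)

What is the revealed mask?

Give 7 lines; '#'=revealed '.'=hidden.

Click 1 (6,1) count=2: revealed 1 new [(6,1)] -> total=1
Click 2 (2,3) count=1: revealed 1 new [(2,3)] -> total=2
Click 3 (1,1) count=1: revealed 1 new [(1,1)] -> total=3
Click 4 (2,0) count=0: revealed 5 new [(1,0) (2,0) (2,1) (3,0) (3,1)] -> total=8

Answer: .......
##.....
##.#...
##.....
.......
.......
.#.....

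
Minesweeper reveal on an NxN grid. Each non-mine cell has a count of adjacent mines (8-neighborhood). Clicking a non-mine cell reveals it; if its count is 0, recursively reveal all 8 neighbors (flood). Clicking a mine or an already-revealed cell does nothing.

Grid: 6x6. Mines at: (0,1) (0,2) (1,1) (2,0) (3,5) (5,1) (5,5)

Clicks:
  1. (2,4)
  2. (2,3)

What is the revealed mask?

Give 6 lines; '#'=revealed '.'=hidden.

Answer: ...###
..####
.#####
.####.
.####.
..###.

Derivation:
Click 1 (2,4) count=1: revealed 1 new [(2,4)] -> total=1
Click 2 (2,3) count=0: revealed 22 new [(0,3) (0,4) (0,5) (1,2) (1,3) (1,4) (1,5) (2,1) (2,2) (2,3) (2,5) (3,1) (3,2) (3,3) (3,4) (4,1) (4,2) (4,3) (4,4) (5,2) (5,3) (5,4)] -> total=23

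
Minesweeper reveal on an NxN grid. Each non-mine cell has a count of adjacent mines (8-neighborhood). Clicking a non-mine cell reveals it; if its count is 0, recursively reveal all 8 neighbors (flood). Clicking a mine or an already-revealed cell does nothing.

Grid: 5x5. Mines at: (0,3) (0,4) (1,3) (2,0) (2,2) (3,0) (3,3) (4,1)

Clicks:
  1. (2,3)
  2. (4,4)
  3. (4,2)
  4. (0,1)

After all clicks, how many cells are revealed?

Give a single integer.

Answer: 9

Derivation:
Click 1 (2,3) count=3: revealed 1 new [(2,3)] -> total=1
Click 2 (4,4) count=1: revealed 1 new [(4,4)] -> total=2
Click 3 (4,2) count=2: revealed 1 new [(4,2)] -> total=3
Click 4 (0,1) count=0: revealed 6 new [(0,0) (0,1) (0,2) (1,0) (1,1) (1,2)] -> total=9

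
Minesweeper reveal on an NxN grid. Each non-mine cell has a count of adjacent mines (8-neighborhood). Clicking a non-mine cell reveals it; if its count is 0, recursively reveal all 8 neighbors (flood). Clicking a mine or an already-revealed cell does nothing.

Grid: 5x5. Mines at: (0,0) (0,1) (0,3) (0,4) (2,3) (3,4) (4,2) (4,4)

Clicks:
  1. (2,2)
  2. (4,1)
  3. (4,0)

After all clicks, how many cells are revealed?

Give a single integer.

Click 1 (2,2) count=1: revealed 1 new [(2,2)] -> total=1
Click 2 (4,1) count=1: revealed 1 new [(4,1)] -> total=2
Click 3 (4,0) count=0: revealed 9 new [(1,0) (1,1) (1,2) (2,0) (2,1) (3,0) (3,1) (3,2) (4,0)] -> total=11

Answer: 11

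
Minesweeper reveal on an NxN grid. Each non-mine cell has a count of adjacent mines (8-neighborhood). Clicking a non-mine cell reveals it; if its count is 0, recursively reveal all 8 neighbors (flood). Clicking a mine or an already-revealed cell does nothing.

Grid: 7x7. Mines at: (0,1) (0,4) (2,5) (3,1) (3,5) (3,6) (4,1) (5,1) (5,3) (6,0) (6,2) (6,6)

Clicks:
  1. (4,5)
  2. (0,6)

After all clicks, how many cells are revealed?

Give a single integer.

Click 1 (4,5) count=2: revealed 1 new [(4,5)] -> total=1
Click 2 (0,6) count=0: revealed 4 new [(0,5) (0,6) (1,5) (1,6)] -> total=5

Answer: 5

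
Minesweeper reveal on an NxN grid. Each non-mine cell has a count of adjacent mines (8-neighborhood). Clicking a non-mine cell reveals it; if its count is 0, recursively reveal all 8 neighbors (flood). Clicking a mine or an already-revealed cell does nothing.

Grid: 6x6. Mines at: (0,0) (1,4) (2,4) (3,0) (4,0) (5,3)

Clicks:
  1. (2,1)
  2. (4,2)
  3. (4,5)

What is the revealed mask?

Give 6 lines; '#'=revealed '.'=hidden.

Answer: ......
......
.#....
....##
..#.##
....##

Derivation:
Click 1 (2,1) count=1: revealed 1 new [(2,1)] -> total=1
Click 2 (4,2) count=1: revealed 1 new [(4,2)] -> total=2
Click 3 (4,5) count=0: revealed 6 new [(3,4) (3,5) (4,4) (4,5) (5,4) (5,5)] -> total=8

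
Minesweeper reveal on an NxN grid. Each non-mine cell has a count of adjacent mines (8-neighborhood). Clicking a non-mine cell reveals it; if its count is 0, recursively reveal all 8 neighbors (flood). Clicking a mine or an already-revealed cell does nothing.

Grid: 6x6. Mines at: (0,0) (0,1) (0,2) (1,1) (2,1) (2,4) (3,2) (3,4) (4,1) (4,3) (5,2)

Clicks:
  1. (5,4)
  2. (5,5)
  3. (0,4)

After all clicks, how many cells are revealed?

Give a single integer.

Answer: 10

Derivation:
Click 1 (5,4) count=1: revealed 1 new [(5,4)] -> total=1
Click 2 (5,5) count=0: revealed 3 new [(4,4) (4,5) (5,5)] -> total=4
Click 3 (0,4) count=0: revealed 6 new [(0,3) (0,4) (0,5) (1,3) (1,4) (1,5)] -> total=10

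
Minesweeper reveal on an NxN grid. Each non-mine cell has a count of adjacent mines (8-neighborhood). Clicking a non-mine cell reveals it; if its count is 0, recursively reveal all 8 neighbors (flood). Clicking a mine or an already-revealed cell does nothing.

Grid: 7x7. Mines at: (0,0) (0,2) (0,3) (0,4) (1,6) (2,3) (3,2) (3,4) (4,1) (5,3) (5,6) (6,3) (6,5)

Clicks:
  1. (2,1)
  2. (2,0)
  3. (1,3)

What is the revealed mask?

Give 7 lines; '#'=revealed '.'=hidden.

Click 1 (2,1) count=1: revealed 1 new [(2,1)] -> total=1
Click 2 (2,0) count=0: revealed 5 new [(1,0) (1,1) (2,0) (3,0) (3,1)] -> total=6
Click 3 (1,3) count=4: revealed 1 new [(1,3)] -> total=7

Answer: .......
##.#...
##.....
##.....
.......
.......
.......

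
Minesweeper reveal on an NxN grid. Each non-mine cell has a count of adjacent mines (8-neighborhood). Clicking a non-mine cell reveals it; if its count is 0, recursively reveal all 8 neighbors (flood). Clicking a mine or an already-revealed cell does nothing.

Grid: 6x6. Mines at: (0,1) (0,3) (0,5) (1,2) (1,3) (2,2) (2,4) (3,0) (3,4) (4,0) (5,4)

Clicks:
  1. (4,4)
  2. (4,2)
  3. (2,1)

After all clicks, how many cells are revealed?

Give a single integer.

Click 1 (4,4) count=2: revealed 1 new [(4,4)] -> total=1
Click 2 (4,2) count=0: revealed 9 new [(3,1) (3,2) (3,3) (4,1) (4,2) (4,3) (5,1) (5,2) (5,3)] -> total=10
Click 3 (2,1) count=3: revealed 1 new [(2,1)] -> total=11

Answer: 11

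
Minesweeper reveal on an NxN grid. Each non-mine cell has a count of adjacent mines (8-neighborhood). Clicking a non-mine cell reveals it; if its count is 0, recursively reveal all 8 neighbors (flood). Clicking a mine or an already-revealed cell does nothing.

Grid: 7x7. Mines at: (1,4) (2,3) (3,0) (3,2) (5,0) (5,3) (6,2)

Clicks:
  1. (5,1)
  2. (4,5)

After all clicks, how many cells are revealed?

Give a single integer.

Answer: 20

Derivation:
Click 1 (5,1) count=2: revealed 1 new [(5,1)] -> total=1
Click 2 (4,5) count=0: revealed 19 new [(0,5) (0,6) (1,5) (1,6) (2,4) (2,5) (2,6) (3,4) (3,5) (3,6) (4,4) (4,5) (4,6) (5,4) (5,5) (5,6) (6,4) (6,5) (6,6)] -> total=20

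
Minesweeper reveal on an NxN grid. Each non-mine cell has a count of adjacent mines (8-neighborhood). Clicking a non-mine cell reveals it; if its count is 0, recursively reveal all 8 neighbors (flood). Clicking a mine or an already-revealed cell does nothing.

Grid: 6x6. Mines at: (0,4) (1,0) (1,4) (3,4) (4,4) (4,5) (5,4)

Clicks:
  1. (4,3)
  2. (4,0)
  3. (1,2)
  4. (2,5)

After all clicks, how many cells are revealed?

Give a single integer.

Click 1 (4,3) count=3: revealed 1 new [(4,3)] -> total=1
Click 2 (4,0) count=0: revealed 21 new [(0,1) (0,2) (0,3) (1,1) (1,2) (1,3) (2,0) (2,1) (2,2) (2,3) (3,0) (3,1) (3,2) (3,3) (4,0) (4,1) (4,2) (5,0) (5,1) (5,2) (5,3)] -> total=22
Click 3 (1,2) count=0: revealed 0 new [(none)] -> total=22
Click 4 (2,5) count=2: revealed 1 new [(2,5)] -> total=23

Answer: 23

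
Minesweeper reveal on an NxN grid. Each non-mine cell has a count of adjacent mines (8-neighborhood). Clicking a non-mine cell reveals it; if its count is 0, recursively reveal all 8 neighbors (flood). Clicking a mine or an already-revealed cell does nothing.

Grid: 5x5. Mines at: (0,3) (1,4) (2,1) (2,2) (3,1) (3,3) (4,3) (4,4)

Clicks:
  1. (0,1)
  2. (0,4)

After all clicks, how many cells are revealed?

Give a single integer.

Answer: 7

Derivation:
Click 1 (0,1) count=0: revealed 6 new [(0,0) (0,1) (0,2) (1,0) (1,1) (1,2)] -> total=6
Click 2 (0,4) count=2: revealed 1 new [(0,4)] -> total=7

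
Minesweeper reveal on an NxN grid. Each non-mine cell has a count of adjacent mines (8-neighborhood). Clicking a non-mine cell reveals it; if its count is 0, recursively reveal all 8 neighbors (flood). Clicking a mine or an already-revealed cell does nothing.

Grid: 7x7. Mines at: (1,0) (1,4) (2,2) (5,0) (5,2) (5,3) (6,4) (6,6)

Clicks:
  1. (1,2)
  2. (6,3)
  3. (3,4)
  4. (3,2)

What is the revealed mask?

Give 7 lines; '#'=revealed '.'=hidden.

Answer: .....##
..#..##
...####
..#####
...####
....###
...#...

Derivation:
Click 1 (1,2) count=1: revealed 1 new [(1,2)] -> total=1
Click 2 (6,3) count=3: revealed 1 new [(6,3)] -> total=2
Click 3 (3,4) count=0: revealed 19 new [(0,5) (0,6) (1,5) (1,6) (2,3) (2,4) (2,5) (2,6) (3,3) (3,4) (3,5) (3,6) (4,3) (4,4) (4,5) (4,6) (5,4) (5,5) (5,6)] -> total=21
Click 4 (3,2) count=1: revealed 1 new [(3,2)] -> total=22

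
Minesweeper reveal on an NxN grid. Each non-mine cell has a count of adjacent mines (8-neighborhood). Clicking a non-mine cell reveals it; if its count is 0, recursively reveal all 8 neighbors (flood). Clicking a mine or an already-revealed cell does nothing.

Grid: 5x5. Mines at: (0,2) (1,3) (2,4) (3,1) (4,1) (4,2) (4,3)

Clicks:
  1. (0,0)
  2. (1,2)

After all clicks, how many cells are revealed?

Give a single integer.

Answer: 7

Derivation:
Click 1 (0,0) count=0: revealed 6 new [(0,0) (0,1) (1,0) (1,1) (2,0) (2,1)] -> total=6
Click 2 (1,2) count=2: revealed 1 new [(1,2)] -> total=7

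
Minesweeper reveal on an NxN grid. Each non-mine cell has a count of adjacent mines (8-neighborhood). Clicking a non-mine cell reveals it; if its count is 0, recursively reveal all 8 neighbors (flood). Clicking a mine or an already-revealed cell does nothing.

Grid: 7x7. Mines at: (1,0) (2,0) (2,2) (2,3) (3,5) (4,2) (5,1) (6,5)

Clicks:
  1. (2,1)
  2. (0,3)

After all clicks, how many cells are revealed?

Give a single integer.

Click 1 (2,1) count=3: revealed 1 new [(2,1)] -> total=1
Click 2 (0,3) count=0: revealed 15 new [(0,1) (0,2) (0,3) (0,4) (0,5) (0,6) (1,1) (1,2) (1,3) (1,4) (1,5) (1,6) (2,4) (2,5) (2,6)] -> total=16

Answer: 16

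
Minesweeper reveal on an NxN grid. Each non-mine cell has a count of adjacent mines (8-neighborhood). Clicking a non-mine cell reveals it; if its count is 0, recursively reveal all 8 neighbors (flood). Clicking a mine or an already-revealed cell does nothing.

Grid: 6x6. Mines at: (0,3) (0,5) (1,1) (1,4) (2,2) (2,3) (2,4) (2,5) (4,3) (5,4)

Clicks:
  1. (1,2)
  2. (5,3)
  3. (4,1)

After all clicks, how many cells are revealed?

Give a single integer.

Answer: 13

Derivation:
Click 1 (1,2) count=4: revealed 1 new [(1,2)] -> total=1
Click 2 (5,3) count=2: revealed 1 new [(5,3)] -> total=2
Click 3 (4,1) count=0: revealed 11 new [(2,0) (2,1) (3,0) (3,1) (3,2) (4,0) (4,1) (4,2) (5,0) (5,1) (5,2)] -> total=13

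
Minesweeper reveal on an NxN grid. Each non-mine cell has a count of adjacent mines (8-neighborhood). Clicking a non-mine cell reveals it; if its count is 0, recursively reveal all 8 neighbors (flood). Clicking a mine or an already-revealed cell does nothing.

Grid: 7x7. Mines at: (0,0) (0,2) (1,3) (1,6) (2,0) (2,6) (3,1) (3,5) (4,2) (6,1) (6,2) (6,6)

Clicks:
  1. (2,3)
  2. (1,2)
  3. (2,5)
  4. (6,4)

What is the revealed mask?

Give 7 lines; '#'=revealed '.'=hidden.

Click 1 (2,3) count=1: revealed 1 new [(2,3)] -> total=1
Click 2 (1,2) count=2: revealed 1 new [(1,2)] -> total=2
Click 3 (2,5) count=3: revealed 1 new [(2,5)] -> total=3
Click 4 (6,4) count=0: revealed 9 new [(4,3) (4,4) (4,5) (5,3) (5,4) (5,5) (6,3) (6,4) (6,5)] -> total=12

Answer: .......
..#....
...#.#.
.......
...###.
...###.
...###.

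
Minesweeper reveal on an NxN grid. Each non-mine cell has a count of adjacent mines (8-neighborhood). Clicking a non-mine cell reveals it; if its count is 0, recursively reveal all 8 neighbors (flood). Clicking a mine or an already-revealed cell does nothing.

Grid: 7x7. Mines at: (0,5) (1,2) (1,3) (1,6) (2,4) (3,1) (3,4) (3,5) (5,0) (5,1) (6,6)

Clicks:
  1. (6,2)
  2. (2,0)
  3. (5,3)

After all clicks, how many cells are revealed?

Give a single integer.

Click 1 (6,2) count=1: revealed 1 new [(6,2)] -> total=1
Click 2 (2,0) count=1: revealed 1 new [(2,0)] -> total=2
Click 3 (5,3) count=0: revealed 11 new [(4,2) (4,3) (4,4) (4,5) (5,2) (5,3) (5,4) (5,5) (6,3) (6,4) (6,5)] -> total=13

Answer: 13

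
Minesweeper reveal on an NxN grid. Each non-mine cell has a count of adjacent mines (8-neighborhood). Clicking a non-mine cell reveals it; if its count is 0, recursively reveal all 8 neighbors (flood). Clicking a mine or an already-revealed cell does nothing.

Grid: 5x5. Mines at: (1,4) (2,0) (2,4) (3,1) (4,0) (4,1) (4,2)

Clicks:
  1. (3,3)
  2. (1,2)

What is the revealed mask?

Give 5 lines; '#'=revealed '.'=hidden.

Click 1 (3,3) count=2: revealed 1 new [(3,3)] -> total=1
Click 2 (1,2) count=0: revealed 11 new [(0,0) (0,1) (0,2) (0,3) (1,0) (1,1) (1,2) (1,3) (2,1) (2,2) (2,3)] -> total=12

Answer: ####.
####.
.###.
...#.
.....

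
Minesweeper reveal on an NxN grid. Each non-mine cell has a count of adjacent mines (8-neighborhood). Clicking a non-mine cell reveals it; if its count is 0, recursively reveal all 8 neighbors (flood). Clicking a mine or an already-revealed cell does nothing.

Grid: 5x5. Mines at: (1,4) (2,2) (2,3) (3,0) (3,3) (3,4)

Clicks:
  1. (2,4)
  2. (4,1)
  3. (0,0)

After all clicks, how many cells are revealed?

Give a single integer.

Answer: 12

Derivation:
Click 1 (2,4) count=4: revealed 1 new [(2,4)] -> total=1
Click 2 (4,1) count=1: revealed 1 new [(4,1)] -> total=2
Click 3 (0,0) count=0: revealed 10 new [(0,0) (0,1) (0,2) (0,3) (1,0) (1,1) (1,2) (1,3) (2,0) (2,1)] -> total=12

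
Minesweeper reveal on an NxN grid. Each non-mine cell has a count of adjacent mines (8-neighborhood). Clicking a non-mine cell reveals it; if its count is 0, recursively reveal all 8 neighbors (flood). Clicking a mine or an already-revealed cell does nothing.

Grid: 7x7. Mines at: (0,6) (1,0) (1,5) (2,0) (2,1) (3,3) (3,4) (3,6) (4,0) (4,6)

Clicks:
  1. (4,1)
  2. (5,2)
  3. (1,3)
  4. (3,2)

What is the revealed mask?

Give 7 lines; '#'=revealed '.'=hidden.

Answer: .####..
.####..
..###..
..#....
.#####.
#######
#######

Derivation:
Click 1 (4,1) count=1: revealed 1 new [(4,1)] -> total=1
Click 2 (5,2) count=0: revealed 18 new [(4,2) (4,3) (4,4) (4,5) (5,0) (5,1) (5,2) (5,3) (5,4) (5,5) (5,6) (6,0) (6,1) (6,2) (6,3) (6,4) (6,5) (6,6)] -> total=19
Click 3 (1,3) count=0: revealed 11 new [(0,1) (0,2) (0,3) (0,4) (1,1) (1,2) (1,3) (1,4) (2,2) (2,3) (2,4)] -> total=30
Click 4 (3,2) count=2: revealed 1 new [(3,2)] -> total=31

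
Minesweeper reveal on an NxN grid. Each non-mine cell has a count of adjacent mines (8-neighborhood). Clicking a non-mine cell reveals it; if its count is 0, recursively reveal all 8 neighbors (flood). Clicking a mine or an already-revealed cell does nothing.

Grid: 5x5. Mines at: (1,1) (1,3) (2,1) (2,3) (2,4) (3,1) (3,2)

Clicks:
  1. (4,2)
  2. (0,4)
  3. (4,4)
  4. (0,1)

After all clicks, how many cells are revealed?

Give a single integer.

Click 1 (4,2) count=2: revealed 1 new [(4,2)] -> total=1
Click 2 (0,4) count=1: revealed 1 new [(0,4)] -> total=2
Click 3 (4,4) count=0: revealed 4 new [(3,3) (3,4) (4,3) (4,4)] -> total=6
Click 4 (0,1) count=1: revealed 1 new [(0,1)] -> total=7

Answer: 7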